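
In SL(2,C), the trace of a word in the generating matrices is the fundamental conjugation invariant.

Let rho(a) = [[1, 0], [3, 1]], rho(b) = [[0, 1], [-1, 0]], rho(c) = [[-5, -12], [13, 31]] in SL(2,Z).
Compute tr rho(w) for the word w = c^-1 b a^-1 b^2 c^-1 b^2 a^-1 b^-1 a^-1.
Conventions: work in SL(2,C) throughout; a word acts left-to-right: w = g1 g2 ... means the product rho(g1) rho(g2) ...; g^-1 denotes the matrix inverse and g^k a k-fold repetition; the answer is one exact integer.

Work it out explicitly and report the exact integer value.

rho(c^-1) = [[31, 12], [-13, -5]]
... * rho(b) = [[0, 1], [-1, 0]]  ->  [[-12, 31], [5, -13]]
... * rho(a^-1) = [[1, 0], [-3, 1]]  ->  [[-105, 31], [44, -13]]
... * rho(b) = [[0, 1], [-1, 0]]  ->  [[-31, -105], [13, 44]]
... * rho(b) = [[0, 1], [-1, 0]]  ->  [[105, -31], [-44, 13]]
... * rho(c^-1) = [[31, 12], [-13, -5]]  ->  [[3658, 1415], [-1533, -593]]
... * rho(b) = [[0, 1], [-1, 0]]  ->  [[-1415, 3658], [593, -1533]]
... * rho(b) = [[0, 1], [-1, 0]]  ->  [[-3658, -1415], [1533, 593]]
... * rho(a^-1) = [[1, 0], [-3, 1]]  ->  [[587, -1415], [-246, 593]]
... * rho(b^-1) = [[0, -1], [1, 0]]  ->  [[-1415, -587], [593, 246]]
... * rho(a^-1) = [[1, 0], [-3, 1]]  ->  [[346, -587], [-145, 246]]
tr = 346 + 246 = 592

592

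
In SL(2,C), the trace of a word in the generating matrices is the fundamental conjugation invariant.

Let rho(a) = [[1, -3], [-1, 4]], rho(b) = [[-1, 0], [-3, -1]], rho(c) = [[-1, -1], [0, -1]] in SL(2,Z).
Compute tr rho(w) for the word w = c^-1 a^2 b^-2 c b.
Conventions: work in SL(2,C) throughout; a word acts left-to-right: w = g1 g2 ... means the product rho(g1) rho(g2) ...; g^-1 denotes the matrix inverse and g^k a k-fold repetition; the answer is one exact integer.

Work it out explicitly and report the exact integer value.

-650

rho(c^-1) = [[-1, 1], [0, -1]]
... * rho(a) = [[1, -3], [-1, 4]]  ->  [[-2, 7], [1, -4]]
... * rho(a) = [[1, -3], [-1, 4]]  ->  [[-9, 34], [5, -19]]
... * rho(b^-1) = [[-1, 0], [3, -1]]  ->  [[111, -34], [-62, 19]]
... * rho(b^-1) = [[-1, 0], [3, -1]]  ->  [[-213, 34], [119, -19]]
... * rho(c) = [[-1, -1], [0, -1]]  ->  [[213, 179], [-119, -100]]
... * rho(b) = [[-1, 0], [-3, -1]]  ->  [[-750, -179], [419, 100]]
tr = -750 + 100 = -650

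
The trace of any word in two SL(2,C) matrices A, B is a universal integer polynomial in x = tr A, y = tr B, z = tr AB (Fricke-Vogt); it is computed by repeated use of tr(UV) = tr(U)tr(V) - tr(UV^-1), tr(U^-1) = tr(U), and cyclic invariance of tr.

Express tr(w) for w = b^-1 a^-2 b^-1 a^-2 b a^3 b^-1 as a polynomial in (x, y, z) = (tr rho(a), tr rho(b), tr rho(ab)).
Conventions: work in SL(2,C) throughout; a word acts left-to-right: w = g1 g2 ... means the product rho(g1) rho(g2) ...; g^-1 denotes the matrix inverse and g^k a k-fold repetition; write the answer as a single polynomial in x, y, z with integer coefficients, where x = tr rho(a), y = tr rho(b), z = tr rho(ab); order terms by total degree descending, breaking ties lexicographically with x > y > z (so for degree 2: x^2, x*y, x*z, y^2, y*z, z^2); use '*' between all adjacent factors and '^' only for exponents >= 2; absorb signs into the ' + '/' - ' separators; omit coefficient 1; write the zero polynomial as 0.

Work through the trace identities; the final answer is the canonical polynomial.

next, tr(a^2) = tr(a)*tr(a) - tr(1) = x^2 - 2
next, tr(b a^2) = tr(a)*tr(b a) - tr(b) = x*z - y
tr(a b a^2) = tr(a)*tr(b a^2) - tr(b a) = x^2*z - x*y - z
and tr(b a b a) = tr(a b)*tr(a b) - tr(1) = z^2 - 2
tr(b a b) = tr(b)*tr(a b) - tr(a) = y*z - x
tr(a b a^2 b) = tr(a)*tr(b a b a) - tr(b a b) = x*z^2 - y*z - x
tr(b a^2 b^-1 a) = tr(a b a^2)*tr(b) - tr(a b a^2 b) = x^2*y*z - x*y^2 - x*z^2 + x
tr(a^-1 b a^2 b^-1) = tr(b a^2 b^-1)*tr(a) - tr(b a^2 b^-1 a) = -x^2*y*z + x^3 + x*y^2 + x*z^2 - 3*x
tr(b^-1 a^-2 b a^2) = tr(a^-1 b a^2 b^-1)*tr(a) - tr(a^-1 b a^2 b^-1 a) = -x^3*y*z + x^4 + x^2*y^2 + x^2*z^2 - 4*x^2 + 2
tr(a b a^3) = tr(a)*tr(a b a^2) - tr(a b a) = x^3*z - x^2*y - 2*x*z + y
tr(b a^3 b a) = tr(a)*tr(b a b a^2) - tr(b a b a) = x^2*z^2 - x*y*z - x^2 - z^2 + 2
tr(b^2) = tr(b)*tr(b) - tr(1) = y^2 - 2
tr(a b^2 a) = tr(a)*tr(b^2 a) - tr(b^2) = x*y*z - x^2 - y^2 + 2
tr(b a^3 b) = tr(a)*tr(a b^2 a) - tr(a b^2) = x^2*y*z - x^3 - x*y^2 - y*z + 3*x
and tr(a b a^3 b a) = tr(a)*tr(b a^3 b a) - tr(b a^3 b) = x^3*z^2 - 2*x^2*y*z + x*y^2 - x*z^2 + y*z - x
tr(b a b a b a) = tr(a b)*tr(a b a b) - tr(a^-1 b^-1) = z^3 - 3*z
next, tr(b a b a b) = tr(b)*tr(a b a b) - tr(a b a) = y*z^2 - x*z - y
and tr(b a b a b a^2) = tr(a)*tr(b a b a b a) - tr(b a b a b) = x*z^3 - y*z^2 - 2*x*z + y
tr(a b a^3 b a b) = tr(a)*tr(b a b a b a^2) - tr(b a b a b a) = x^2*z^3 - x*y*z^2 - 2*x^2*z - z^3 + x*y + 3*z
and tr(b^-1 a b a^3 b a) = tr(a b a^3 b a)*tr(b) - tr(a b a^3 b a b) = x^3*y*z^2 - 2*x^2*y^2*z - x^2*z^3 + x*y^3 + 2*x^2*z + y^2*z + z^3 - 2*x*y - 3*z
tr(b a^3 b a^-1 b^-1 a) = tr(b^-1 a b a^3 b)*tr(a) - tr(b^-1 a b a^3 b a) = -x^3*y*z^2 + x^4*z + 2*x^2*y^2*z + x^2*z^3 - x^3*y - x*y^3 - 4*x^2*z - y^2*z - z^3 + 3*x*y + 3*z
tr(b a^3 b a^-1 b^-1 a^-1) = tr(b a^3 b a^-1 b^-1)*tr(a) - tr(b a^3 b a^-1 b^-1 a) = x^3*y*z^2 - x^4*z - 2*x^2*y^2*z - x^2*z^3 + x^3*y + x*y^3 + 5*x^2*z + y^2*z + z^3 - 4*x*y - 3*z
tr(a^-1 b^-1 a^-2 b a^3 b) = tr(b a^3 b a^-1 b^-1 a^-1)*tr(a) - tr(b a^3 b a^-1 b^-1) = x^4*y*z^2 - x^5*z - 2*x^3*y^2*z - x^3*z^3 + x^4*y + x^2*y^3 + 5*x^3*z + x*y^2*z + x*z^3 - 4*x^2*y - 4*x*z + y
next, tr(a^-1 b^-1 a^-2 b a^3 b^-1) = tr(a^-1 b^-1 a^-2 b a^3)*tr(b) - tr(a^-1 b^-1 a^-2 b a^3 b) = -x^4*y*z^2 + x^5*z + x^3*y^2*z + x^3*z^3 + x^2*y*z^2 - 5*x^3*z - x*y^2*z - x*z^3 + 4*x*z + y
tr(a^3) = tr(a)*tr(a^2) - tr(a) = x^3 - 3*x
next, tr(b a^3 b^-1 a) = tr(a b a^3)*tr(b) - tr(a b a^3 b) = x^3*y*z - x^2*y^2 - x^2*z^2 - x*y*z + x^2 + y^2 + z^2 - 2
tr(a^-1 b a^3 b^-1) = tr(b a^3 b^-1)*tr(a) - tr(b a^3 b^-1 a) = -x^3*y*z + x^4 + x^2*y^2 + x^2*z^2 + x*y*z - 4*x^2 - y^2 - z^2 + 2
tr(b a^3 b^-2 a^-1) = tr(a^-1 b a^3 b^-1)*tr(b) - tr(a^-1 b a^3) = -x^3*y^2*z + x^4*y + x^2*y^3 + x^2*y*z^2 + x*y^2*z - 4*x^2*y - y^3 - y*z^2 - x*z + 3*y
and tr(a^3 b^-1) = tr(a^3)*tr(b) - tr(a^3 b) = x^3*y - x^2*z - 2*x*y + z
next, tr(b^-1 a^-2 b a^3 b^-1) = tr(b a^3 b^-2 a^-1)*tr(a) - tr(b a^3 b^-2) = -x^4*y^2*z + x^5*y + x^3*y^3 + x^3*y*z^2 + x^2*y^2*z - 5*x^3*y - x*y^3 - x*y*z^2 + 5*x*y - z
tr(a^-2 b^-1 a^-2 b a^3 b^-1) = tr(a^-1 b^-1 a^-2 b a^3 b^-1)*tr(a) - tr(a^-1 b^-1 a^-2 b a^3 b^-1 a) = -x^5*y*z^2 + x^6*z + 2*x^4*y^2*z + x^4*z^3 - x^5*y - x^3*y^3 - 5*x^4*z - 2*x^2*y^2*z - x^2*z^3 + 5*x^3*y + x*y^3 + x*y*z^2 + 4*x^2*z - 4*x*y + z
tr(a^-1 b) = tr(b)*tr(a) - tr(b a) = x*y - z
tr(b a b a^-1) = tr(b a b)*tr(a) - tr(b a b a) = x*y*z - x^2 - z^2 + 2
next, tr(a^-2 b a b) = tr(b a b a^-1)*tr(a) - tr(b a b) = x^2*y*z - x^3 - x*z^2 - y*z + 3*x
tr(b^-1 a^-2 b a) = tr(a^-2 b a)*tr(b) - tr(a^-2 b a b) = -x^2*y*z + x^3 + x*y^2 + x*z^2 - 3*x
and tr(b^-1 a^-2 b^-1 a^-2 b a^3 b^-1) = tr(a^-2 b^-1 a^-2 b a^3 b^-1)*tr(b) - tr(a^-2 b^-1 a^-2 b a^3) = -x^5*y^2*z^2 + x^6*y*z + 2*x^4*y^3*z + x^4*y*z^3 - x^5*y^2 - x^3*y^4 - 5*x^4*y*z - 2*x^2*y^3*z - x^2*y*z^3 + 5*x^3*y^2 + x*y^4 + x*y^2*z^2 + 5*x^2*y*z - x^3 - 5*x*y^2 - x*z^2 + y*z + 3*x

-x^5*y^2*z^2 + x^6*y*z + 2*x^4*y^3*z + x^4*y*z^3 - x^5*y^2 - x^3*y^4 - 5*x^4*y*z - 2*x^2*y^3*z - x^2*y*z^3 + 5*x^3*y^2 + x*y^4 + x*y^2*z^2 + 5*x^2*y*z - x^3 - 5*x*y^2 - x*z^2 + y*z + 3*x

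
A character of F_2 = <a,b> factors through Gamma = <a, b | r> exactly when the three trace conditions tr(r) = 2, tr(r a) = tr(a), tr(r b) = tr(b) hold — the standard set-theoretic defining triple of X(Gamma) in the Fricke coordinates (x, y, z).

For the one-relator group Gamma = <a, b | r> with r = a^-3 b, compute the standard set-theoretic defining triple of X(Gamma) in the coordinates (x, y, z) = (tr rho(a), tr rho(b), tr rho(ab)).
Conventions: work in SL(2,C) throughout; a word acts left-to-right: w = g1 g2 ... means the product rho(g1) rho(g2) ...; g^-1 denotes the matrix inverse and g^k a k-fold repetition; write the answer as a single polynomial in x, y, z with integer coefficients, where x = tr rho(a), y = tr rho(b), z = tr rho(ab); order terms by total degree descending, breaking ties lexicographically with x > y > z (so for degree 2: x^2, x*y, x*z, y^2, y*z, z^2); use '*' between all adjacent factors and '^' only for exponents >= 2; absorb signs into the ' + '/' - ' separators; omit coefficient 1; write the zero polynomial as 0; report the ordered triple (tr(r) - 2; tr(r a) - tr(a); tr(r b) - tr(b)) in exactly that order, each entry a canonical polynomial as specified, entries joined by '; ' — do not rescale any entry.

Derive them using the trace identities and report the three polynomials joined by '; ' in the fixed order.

x^3*y - x^2*z - 2*x*y + z - 2; x^2*y - x*z - x - y; x^3*y^2 - x^2*y*z - x^3 - 2*x*y^2 + y*z + 3*x - y

so trace(b a^-1) = trace(b)*trace(a) - trace(b a)  (eliminate a^-1) = x*y - z
trace(b a^-2) = trace(b a^-1)*trace(a) - trace(b)  (eliminate a^-1) = x^2*y - x*z - y
trace(a^-3 b) = trace(b a^-2)*trace(a) - trace(b a^-1)  (eliminate a^-1) = x^3*y - x^2*z - 2*x*y + z
trace(b^2) = trace(b)*trace(b) - trace(1)  (reduce the b square) = y^2 - 2
reduce: trace(b^2 a) = trace(b)*trace(a b) - trace(a)  (reduce the b square) = y*z - x
trace(a^-1 b^2) = trace(b^2)*trace(a) - trace(b^2 a)  (eliminate a^-1) = x*y^2 - y*z - x
reduce: trace(a^-1 b^2 a^-1) = trace(a^-1 b^2)*trace(a) - trace(a^-1 b^2 a)  (eliminate a^-1) = x^2*y^2 - x*y*z - x^2 - y^2 + 2
trace(a^-3 b^2) = trace(a^-1 b^2 a^-1)*trace(a) - trace(a^-1 b^2)  (eliminate a^-1) = x^3*y^2 - x^2*y*z - x^3 - 2*x*y^2 + y*z + 3*x
assemble the triple (trace(r) - 2; trace(r a) - x; trace(r b) - y)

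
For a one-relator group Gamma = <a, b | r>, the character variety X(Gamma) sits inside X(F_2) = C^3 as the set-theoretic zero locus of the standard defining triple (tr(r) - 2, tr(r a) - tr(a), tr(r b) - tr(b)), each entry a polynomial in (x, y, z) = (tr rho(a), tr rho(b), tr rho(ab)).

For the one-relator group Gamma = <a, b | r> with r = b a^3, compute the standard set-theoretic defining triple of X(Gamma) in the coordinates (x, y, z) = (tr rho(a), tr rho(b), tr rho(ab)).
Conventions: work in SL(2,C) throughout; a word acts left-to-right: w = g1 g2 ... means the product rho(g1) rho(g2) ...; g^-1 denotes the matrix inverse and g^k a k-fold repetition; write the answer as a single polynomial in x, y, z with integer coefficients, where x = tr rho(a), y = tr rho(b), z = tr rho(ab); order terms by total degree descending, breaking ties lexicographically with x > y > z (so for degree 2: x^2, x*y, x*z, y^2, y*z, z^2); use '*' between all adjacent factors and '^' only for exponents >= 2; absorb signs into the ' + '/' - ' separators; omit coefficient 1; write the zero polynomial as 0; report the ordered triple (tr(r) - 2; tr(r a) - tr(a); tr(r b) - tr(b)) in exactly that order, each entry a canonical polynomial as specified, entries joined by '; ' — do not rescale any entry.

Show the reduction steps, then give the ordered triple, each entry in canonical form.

use: trace(a b a) = trace(a)*trace(b a) - trace(b) = x*z - y
apply: trace(b a^3) = trace(a)*trace(a b a) - trace(a b) = x^2*z - x*y - z
apply: trace(b a^4) = trace(a)*trace(a b a^2) - trace(a b a) = x^3*z - x^2*y - 2*x*z + y
trace(a^2) = trace(a)*trace(a) - trace(1) = x^2 - 2
trace(b^2 a^2) = trace(b)*trace(a^2 b) - trace(a^2) = x*y*z - x^2 - y^2 + 2
trace(b^2 a) = trace(b)*trace(a b) - trace(a) = y*z - x
trace(b a^3 b) = trace(a)*trace(b^2 a^2) - trace(b^2 a) = x^2*y*z - x^3 - x*y^2 - y*z + 3*x
assemble the triple (trace(r) - 2; trace(r a) - x; trace(r b) - y)

x^2*z - x*y - z - 2; x^3*z - x^2*y - 2*x*z - x + y; x^2*y*z - x^3 - x*y^2 - y*z + 3*x - y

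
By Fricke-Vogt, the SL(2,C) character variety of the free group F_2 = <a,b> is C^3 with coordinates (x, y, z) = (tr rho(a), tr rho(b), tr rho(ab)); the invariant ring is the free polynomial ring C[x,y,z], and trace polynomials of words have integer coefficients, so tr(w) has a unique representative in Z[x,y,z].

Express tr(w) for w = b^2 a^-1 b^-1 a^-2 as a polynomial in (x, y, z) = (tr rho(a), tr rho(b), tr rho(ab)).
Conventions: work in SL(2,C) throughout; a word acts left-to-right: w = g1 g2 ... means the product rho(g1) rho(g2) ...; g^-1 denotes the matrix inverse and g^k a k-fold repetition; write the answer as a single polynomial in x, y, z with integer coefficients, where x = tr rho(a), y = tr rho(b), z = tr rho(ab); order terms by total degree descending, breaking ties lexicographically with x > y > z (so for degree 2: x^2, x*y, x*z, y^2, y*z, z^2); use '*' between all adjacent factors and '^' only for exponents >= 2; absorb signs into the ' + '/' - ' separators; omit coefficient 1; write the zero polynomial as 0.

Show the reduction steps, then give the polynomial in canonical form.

trace(a^-1 b) = trace(b) trace(a) - trace(b a)  (eliminate a^-1) = x*y - z
next, trace(a^2 b) = trace(a) trace(b a) - trace(b)  (reduce the a square) = x*z - y
trace(a^2) = trace(a) trace(a) - trace(1)  (reduce the a square) = x^2 - 2
trace(a b^2 a) = trace(b) trace(a^2 b) - trace(a^2)  (reduce the b square) = x*y*z - x^2 - y^2 + 2
and trace(a b a b) = trace(a b) trace(a b) - trace(1)  (split on a) = z^2 - 2
trace(a b^2 a b) = trace(b) trace(a b a b) - trace(a b a)  (reduce the b square) = y*z^2 - x*z - y
trace(b^2 a b^-1 a) = trace(a b^2 a) trace(b) - trace(a b^2 a b)  (eliminate b^-1) = x*y^2*z - x^2*y - y^3 - y*z^2 + x*z + 3*y
next, trace(b^-1 a^-1 b^2 a) = trace(b^2 a b^-1) trace(a) - trace(b^2 a b^-1 a)  (eliminate a^-1) = -x*y^2*z + x^2*y + y^3 + y*z^2 - 3*y
next, trace(b^2 a^-1 b^-1 a^-1) = trace(b^-1 a^-1 b^2) trace(a) - trace(b^-1 a^-1 b^2 a)  (eliminate a^-1) = x*y^2*z - y^3 - y*z^2 - x*z + 3*y
next, trace(b^2 a^-1 b^-1 a^-2) = trace(b^2 a^-1 b^-1 a^-1) trace(a) - trace(b^2 a^-1 b^-1)  (eliminate a^-1) = x^2*y^2*z - x*y^3 - x*y*z^2 - x^2*z + 2*x*y + z

x^2*y^2*z - x*y^3 - x*y*z^2 - x^2*z + 2*x*y + z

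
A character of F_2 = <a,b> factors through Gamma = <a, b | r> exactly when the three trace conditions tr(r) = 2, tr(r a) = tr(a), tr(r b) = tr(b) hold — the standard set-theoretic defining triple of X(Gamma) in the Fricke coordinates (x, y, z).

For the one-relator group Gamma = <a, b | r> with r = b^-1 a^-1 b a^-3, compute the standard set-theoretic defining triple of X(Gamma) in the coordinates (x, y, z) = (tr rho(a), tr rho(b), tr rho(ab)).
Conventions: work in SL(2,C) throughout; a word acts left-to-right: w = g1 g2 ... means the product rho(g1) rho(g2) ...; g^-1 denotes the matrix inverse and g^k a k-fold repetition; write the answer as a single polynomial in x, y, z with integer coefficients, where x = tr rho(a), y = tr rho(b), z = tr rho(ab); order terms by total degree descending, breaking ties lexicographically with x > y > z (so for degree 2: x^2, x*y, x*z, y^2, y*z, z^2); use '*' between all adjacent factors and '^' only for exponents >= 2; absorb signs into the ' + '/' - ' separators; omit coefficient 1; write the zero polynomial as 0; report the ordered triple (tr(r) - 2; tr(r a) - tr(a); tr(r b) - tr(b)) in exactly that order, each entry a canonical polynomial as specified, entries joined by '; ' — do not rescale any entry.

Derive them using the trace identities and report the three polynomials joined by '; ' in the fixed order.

trace(a^-1 b) = trace(b) * trace(a) - trace(b a) = x*y - z
trace(a^-1 b a^-1) = trace(a^-1 b) * trace(a) - trace(a^-1 b a) = x^2*y - x*z - y
trace(a^-2 b a^-1) = trace(a^-1 b a^-1) * trace(a) - trace(a^-1 b) = x^3*y - x^2*z - 2*x*y + z
trace(a^-1 b a^-3) = trace(a^-2 b a^-1) * trace(a) - trace(a^-2 b) = x^4*y - x^3*z - 3*x^2*y + 2*x*z + y
trace(b^2) = trace(b) * trace(b) - trace(1) = y^2 - 2
trace(b^2 a) = trace(b) * trace(a b) - trace(a) = y*z - x
trace(b a^-1 b) = trace(b^2) * trace(a) - trace(b^2 a) = x*y^2 - y*z - x
trace(b a b a) = trace(a b) * trace(a b) - trace(1)   [split at repeated a] = z^2 - 2
trace(b a^-1 b a) = trace(b a b) * trace(a) - trace(b a b a) = x*y*z - x^2 - z^2 + 2
trace(b a^-1 b a^-1) = trace(b a^-1 b) * trace(a) - trace(b a^-1 b a) = x^2*y^2 - 2*x*y*z + z^2 - 2
trace(a^-2 b a^-1 b) = trace(b a^-1 b a^-1) * trace(a) - trace(b a^-1 b) = x^3*y^2 - 2*x^2*y*z - x*y^2 + x*z^2 + y*z - x
trace(a^-1 b a^-3 b) = trace(a^-2 b a^-1 b) * trace(a) - trace(a^-2 b a^-1 b a) = x^4*y^2 - 2*x^3*y*z - 2*x^2*y^2 + x^2*z^2 + 3*x*y*z - x^2 - z^2 + 2
trace(b^-1 a^-1 b a^-3) = trace(a^-1 b a^-3) * trace(b) - trace(a^-1 b a^-3 b) = x^3*y*z - x^2*y^2 - x^2*z^2 - x*y*z + x^2 + y^2 + z^2 - 2
trace(b^-1 a^-1 b a^-2) = trace(a^-1 b a^-2) * trace(b) - trace(a^-1 b a^-2 b) = x^2*y*z - x*y^2 - x*z^2 + x
assemble the triple (trace(r) - 2; trace(r a) - x; trace(r b) - y)

x^3*y*z - x^2*y^2 - x^2*z^2 - x*y*z + x^2 + y^2 + z^2 - 4; x^2*y*z - x*y^2 - x*z^2; x^4*y - x^3*z - 3*x^2*y + 2*x*z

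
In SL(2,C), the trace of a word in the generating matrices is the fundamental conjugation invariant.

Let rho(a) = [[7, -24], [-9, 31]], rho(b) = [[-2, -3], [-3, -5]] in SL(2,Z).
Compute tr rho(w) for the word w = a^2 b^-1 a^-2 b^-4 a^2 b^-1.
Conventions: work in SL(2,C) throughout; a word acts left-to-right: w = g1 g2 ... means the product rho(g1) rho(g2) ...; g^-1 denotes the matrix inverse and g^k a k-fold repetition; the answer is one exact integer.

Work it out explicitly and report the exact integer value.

43237192307582

rho(a) = [[7, -24], [-9, 31]]
... * rho(a) = [[7, -24], [-9, 31]]  ->  [[265, -912], [-342, 1177]]
... * rho(b^-1) = [[-5, 3], [3, -2]]  ->  [[-4061, 2619], [5241, -3380]]
... * rho(a^-1) = [[31, 24], [9, 7]]  ->  [[-102320, -79131], [132051, 102124]]
... * rho(a^-1) = [[31, 24], [9, 7]]  ->  [[-3884099, -3009597], [5012697, 3884092]]
... * rho(b^-1) = [[-5, 3], [3, -2]]  ->  [[10391704, -5633103], [-13411209, 7269907]]
... * rho(b^-1) = [[-5, 3], [3, -2]]  ->  [[-68857829, 42441318], [88865766, -54773441]]
... * rho(b^-1) = [[-5, 3], [3, -2]]  ->  [[471613099, -291456123], [-608649153, 376144180]]
... * rho(b^-1) = [[-5, 3], [3, -2]]  ->  [[-3232433864, 1997751543], [4171678305, -2578235819]]
... * rho(a) = [[7, -24], [-9, 31]]  ->  [[-40606800935, 139508710569], [52405870506, -180045589709]]
... * rho(a) = [[7, -24], [-9, 31]]  ->  [[-1539826001666, 5299333250079], [1987251400923, -6839154173123]]
... * rho(b^-1) = [[-5, 3], [3, -2]]  ->  [[23597129758567, -15218144505156], [-30453719523984, 19640062549015]]
tr = 23597129758567 + 19640062549015 = 43237192307582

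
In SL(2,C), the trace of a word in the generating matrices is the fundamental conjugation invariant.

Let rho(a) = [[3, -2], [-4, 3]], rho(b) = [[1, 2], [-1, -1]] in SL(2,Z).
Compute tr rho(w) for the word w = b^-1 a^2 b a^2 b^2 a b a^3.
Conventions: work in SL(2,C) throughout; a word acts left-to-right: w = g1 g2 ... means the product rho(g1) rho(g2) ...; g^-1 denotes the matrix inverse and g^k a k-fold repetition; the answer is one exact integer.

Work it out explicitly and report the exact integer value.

-1586304

rho(b^-1) = [[-1, -2], [1, 1]]
... * rho(a) = [[3, -2], [-4, 3]]  ->  [[5, -4], [-1, 1]]
... * rho(a) = [[3, -2], [-4, 3]]  ->  [[31, -22], [-7, 5]]
... * rho(b) = [[1, 2], [-1, -1]]  ->  [[53, 84], [-12, -19]]
... * rho(a) = [[3, -2], [-4, 3]]  ->  [[-177, 146], [40, -33]]
... * rho(a) = [[3, -2], [-4, 3]]  ->  [[-1115, 792], [252, -179]]
... * rho(b) = [[1, 2], [-1, -1]]  ->  [[-1907, -3022], [431, 683]]
... * rho(b) = [[1, 2], [-1, -1]]  ->  [[1115, -792], [-252, 179]]
... * rho(a) = [[3, -2], [-4, 3]]  ->  [[6513, -4606], [-1472, 1041]]
... * rho(b) = [[1, 2], [-1, -1]]  ->  [[11119, 17632], [-2513, -3985]]
... * rho(a) = [[3, -2], [-4, 3]]  ->  [[-37171, 30658], [8401, -6929]]
... * rho(a) = [[3, -2], [-4, 3]]  ->  [[-234145, 166316], [52919, -37589]]
... * rho(a) = [[3, -2], [-4, 3]]  ->  [[-1367699, 967238], [309113, -218605]]
tr = -1367699 + -218605 = -1586304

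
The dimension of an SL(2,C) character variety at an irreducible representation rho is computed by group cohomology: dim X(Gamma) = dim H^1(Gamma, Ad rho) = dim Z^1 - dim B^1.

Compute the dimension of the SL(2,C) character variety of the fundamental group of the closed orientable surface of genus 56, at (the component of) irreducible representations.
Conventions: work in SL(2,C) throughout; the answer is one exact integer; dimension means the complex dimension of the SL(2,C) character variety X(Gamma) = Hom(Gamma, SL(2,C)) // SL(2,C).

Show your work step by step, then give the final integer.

The genus-56 surface group: 2g = 112 generators, one relator prod [a_i, b_i].
A cocycle assigns one sl_2 vector per generator subject to the relator condition d_2(z) = 0: dim of the unconstrained space is 3*2g = 336.
At an irreducible rho, H^2 = coker(d_2) vanishes (Poincare duality: H^2 is dual to H^0 = invariants = 0), so d_2 is surjective onto sl_2 and dim Z^1 = 336 - 3 = 333.
As always at irreducible rho, dim B^1 = 3.
dim X = dim H^1 = 333 - 3 = 330.

330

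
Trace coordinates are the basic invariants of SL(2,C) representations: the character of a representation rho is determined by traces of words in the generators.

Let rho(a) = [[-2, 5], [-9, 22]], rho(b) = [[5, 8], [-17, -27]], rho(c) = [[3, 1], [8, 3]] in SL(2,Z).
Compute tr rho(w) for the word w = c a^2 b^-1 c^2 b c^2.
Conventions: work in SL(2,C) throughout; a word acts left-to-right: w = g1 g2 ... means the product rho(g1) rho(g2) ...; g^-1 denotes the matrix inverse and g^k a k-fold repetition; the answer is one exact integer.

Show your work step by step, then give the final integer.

rho(c) = [[3, 1], [8, 3]]
... * rho(a) = [[-2, 5], [-9, 22]]  ->  [[-15, 37], [-43, 106]]
... * rho(a) = [[-2, 5], [-9, 22]]  ->  [[-303, 739], [-868, 2117]]
... * rho(b^-1) = [[-27, -8], [17, 5]]  ->  [[20744, 6119], [59425, 17529]]
... * rho(c) = [[3, 1], [8, 3]]  ->  [[111184, 39101], [318507, 112012]]
... * rho(c) = [[3, 1], [8, 3]]  ->  [[646360, 228487], [1851617, 654543]]
... * rho(b) = [[5, 8], [-17, -27]]  ->  [[-652479, -998269], [-1869146, -2859725]]
... * rho(c) = [[3, 1], [8, 3]]  ->  [[-9943589, -3647286], [-28485238, -10448321]]
... * rho(c) = [[3, 1], [8, 3]]  ->  [[-59009055, -20885447], [-169042282, -59830201]]
tr = -59009055 + -59830201 = -118839256

-118839256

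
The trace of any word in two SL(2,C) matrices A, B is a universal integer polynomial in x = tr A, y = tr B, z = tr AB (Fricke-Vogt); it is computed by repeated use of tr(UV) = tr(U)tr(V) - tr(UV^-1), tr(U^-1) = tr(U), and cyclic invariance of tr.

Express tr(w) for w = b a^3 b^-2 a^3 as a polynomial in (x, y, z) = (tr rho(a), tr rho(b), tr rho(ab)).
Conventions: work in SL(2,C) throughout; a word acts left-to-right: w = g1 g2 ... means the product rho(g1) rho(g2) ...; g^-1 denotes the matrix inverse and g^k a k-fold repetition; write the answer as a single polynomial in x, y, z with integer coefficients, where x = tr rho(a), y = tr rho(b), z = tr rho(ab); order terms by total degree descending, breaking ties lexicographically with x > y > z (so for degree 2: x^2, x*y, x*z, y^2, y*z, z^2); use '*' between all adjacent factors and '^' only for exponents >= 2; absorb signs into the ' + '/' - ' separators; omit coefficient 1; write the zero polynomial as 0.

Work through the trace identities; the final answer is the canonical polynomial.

x^5*y^2*z - x^4*y^3 - x^4*y*z^2 - x^5*z - 2*x^3*y^2*z + x^4*y + 2*x^2*y^3 + 2*x^2*y*z^2 + 4*x^3*z + x*y^2*z - 3*x^2*y - y^3 - y*z^2 - 3*x*z + 3*y

tr(a b a) = tr(a) * tr(b a) - tr(b)  (reduce the a square) = x*z - y
tr(b a^3) = tr(a) * tr(a b a) - tr(a b)  (reduce the a square) = x^2*z - x*y - z
next, tr(a^3 b a) = tr(a) * tr(b a^3) - tr(b a^2)  (reduce the a square) = x^3*z - x^2*y - 2*x*z + y
next, tr(a b a^4) = tr(a) * tr(a^3 b a) - tr(a^3 b)  (reduce the a square) = x^4*z - x^3*y - 3*x^2*z + 2*x*y + z
tr(a^3 b a^3) = tr(a) * tr(a b a^4) - tr(a b a^3)  (reduce the a square) = x^5*z - x^4*y - 4*x^3*z + 3*x^2*y + 3*x*z - y
tr(b a b a) = tr(b a) * tr(b a) - tr(1)  (split on b) = z^2 - 2
and tr(b a b) = tr(b) * tr(a b) - tr(a)  (reduce the b square) = y*z - x
tr(b a b a^2) = tr(a) * tr(b a b a) - tr(b a b)  (reduce the a square) = x*z^2 - y*z - x
next, tr(b a^3 b a) = tr(a) * tr(b a b a^2) - tr(b a b a)  (reduce the a square) = x^2*z^2 - x*y*z - x^2 - z^2 + 2
tr(b^2) = tr(b) * tr(b) - tr(1)  (reduce the b square) = y^2 - 2
and tr(a b^2 a) = tr(a) * tr(b^2 a) - tr(b^2)  (reduce the a square) = x*y*z - x^2 - y^2 + 2
and tr(b a^3 b) = tr(a) * tr(a b^2 a) - tr(a b^2)  (reduce the a square) = x^2*y*z - x^3 - x*y^2 - y*z + 3*x
tr(b a^3 b a^2) = tr(a) * tr(b a^3 b a) - tr(b a^3 b)  (reduce the a square) = x^3*z^2 - 2*x^2*y*z + x*y^2 - x*z^2 + y*z - x
next, tr(a^3 b a^3 b) = tr(a) * tr(b a^3 b a^2) - tr(b a^3 b a)  (reduce the a square) = x^4*z^2 - 2*x^3*y*z + x^2*y^2 - 2*x^2*z^2 + 2*x*y*z + z^2 - 2
tr(a^3 b a^3 b^-1) = tr(a^3 b a^3) * tr(b) - tr(a^3 b a^3 b)  (eliminate b^-1) = x^5*y*z - x^4*y^2 - x^4*z^2 - 2*x^3*y*z + 2*x^2*y^2 + 2*x^2*z^2 + x*y*z - y^2 - z^2 + 2
and tr(b a^3 b^-2 a^3) = tr(a^3 b a^3 b^-1) * tr(b) - tr(a^3 b a^3)  (eliminate b^-1) = x^5*y^2*z - x^4*y^3 - x^4*y*z^2 - x^5*z - 2*x^3*y^2*z + x^4*y + 2*x^2*y^3 + 2*x^2*y*z^2 + 4*x^3*z + x*y^2*z - 3*x^2*y - y^3 - y*z^2 - 3*x*z + 3*y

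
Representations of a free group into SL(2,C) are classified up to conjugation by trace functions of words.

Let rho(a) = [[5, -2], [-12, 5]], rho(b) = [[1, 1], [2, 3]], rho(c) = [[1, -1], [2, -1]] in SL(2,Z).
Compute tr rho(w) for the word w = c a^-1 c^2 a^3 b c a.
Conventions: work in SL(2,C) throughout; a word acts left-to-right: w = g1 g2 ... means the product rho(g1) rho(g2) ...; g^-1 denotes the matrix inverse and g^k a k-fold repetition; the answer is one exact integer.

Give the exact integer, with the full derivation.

148

rho(c) = [[1, -1], [2, -1]]
... * rho(a^-1) = [[5, 2], [12, 5]]  ->  [[-7, -3], [-2, -1]]
... * rho(c) = [[1, -1], [2, -1]]  ->  [[-13, 10], [-4, 3]]
... * rho(c) = [[1, -1], [2, -1]]  ->  [[7, 3], [2, 1]]
... * rho(a) = [[5, -2], [-12, 5]]  ->  [[-1, 1], [-2, 1]]
... * rho(a) = [[5, -2], [-12, 5]]  ->  [[-17, 7], [-22, 9]]
... * rho(a) = [[5, -2], [-12, 5]]  ->  [[-169, 69], [-218, 89]]
... * rho(b) = [[1, 1], [2, 3]]  ->  [[-31, 38], [-40, 49]]
... * rho(c) = [[1, -1], [2, -1]]  ->  [[45, -7], [58, -9]]
... * rho(a) = [[5, -2], [-12, 5]]  ->  [[309, -125], [398, -161]]
tr = 309 + -161 = 148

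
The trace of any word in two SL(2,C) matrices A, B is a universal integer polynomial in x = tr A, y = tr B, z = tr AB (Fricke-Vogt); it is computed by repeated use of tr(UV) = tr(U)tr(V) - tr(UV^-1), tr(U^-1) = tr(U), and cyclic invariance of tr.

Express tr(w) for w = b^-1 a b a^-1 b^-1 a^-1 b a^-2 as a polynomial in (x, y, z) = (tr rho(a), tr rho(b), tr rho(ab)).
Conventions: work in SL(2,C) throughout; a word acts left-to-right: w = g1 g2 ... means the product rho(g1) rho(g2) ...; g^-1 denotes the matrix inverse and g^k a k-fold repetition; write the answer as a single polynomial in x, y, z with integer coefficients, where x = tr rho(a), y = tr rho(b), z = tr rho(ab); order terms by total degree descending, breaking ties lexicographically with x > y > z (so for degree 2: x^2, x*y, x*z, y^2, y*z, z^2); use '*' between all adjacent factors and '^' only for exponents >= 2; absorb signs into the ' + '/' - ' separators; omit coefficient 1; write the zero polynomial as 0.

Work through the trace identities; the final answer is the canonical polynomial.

-x^3*y^2*z^2 + x^4*y*z + 2*x^2*y^3*z + 2*x^2*y*z^3 - x^3*y^2 - x^3*z^2 - x*y^4 - 2*x*y^2*z^2 - x*z^4 - 4*x^2*y*z + x^3 + 4*x*y^2 + 4*x*z^2 - 3*x

tr(b^2) = tr(b) * tr(b) - tr(1)  (reduce the b square) = y^2 - 2
tr(b^2 a) = tr(b) * tr(a b) - tr(a)  (reduce the b square) = y*z - x
tr(a^-1 b^2) = tr(b^2) * tr(a) - tr(b^2 a)  (eliminate a^-1) = x*y^2 - y*z - x
tr(b a^-2 b) = tr(a^-1 b^2) * tr(a) - tr(a^-1 b^2 a)  (eliminate a^-1) = x^2*y^2 - x*y*z - x^2 - y^2 + 2
tr(b a b^2) = tr(b) * tr(a b^2) - tr(a b)  (reduce the b square) = y^2*z - x*y - z
tr(a b a b) = tr(b a) * tr(b a) - tr(1)  (split on b) = z^2 - 2
tr(a b a) = tr(a) * tr(b a) - tr(b)  (reduce the a square) = x*z - y
tr(b a b^2 a) = tr(b) * tr(a b a b) - tr(a b a)  (reduce the b square) = y*z^2 - x*z - y
tr(b a^-1 b a b) = tr(b a b^2) * tr(a) - tr(b a b^2 a)  (eliminate a^-1) = x*y^2*z - x^2*y - y*z^2 + y
tr(b a b a b a) = tr(b a) * tr(b a b a) - tr(b^-1 a^-1)  (split on b) = z^3 - 3*z
tr(b a^-1 b a b a) = tr(b a b a b) * tr(a) - tr(b a b a b a)  (eliminate a^-1) = x*y*z^2 - x^2*z - z^3 - x*y + 3*z
tr(b a^-1 b a b a^-1) = tr(b a^-1 b a b) * tr(a) - tr(b a^-1 b a b a)  (eliminate a^-1) = x^2*y^2*z - x^3*y - 2*x*y*z^2 + x^2*z + z^3 + 2*x*y - 3*z
tr(a b a^-2 b a^-1 b) = tr(b a^-1 b a b a^-1) * tr(a) - tr(b a^-1 b a b)  (eliminate a^-1) = x^3*y^2*z - x^4*y - 2*x^2*y*z^2 + x^3*z - x*y^2*z + x*z^3 + 3*x^2*y + y*z^2 - 3*x*z - y
tr(b^-1 a b a^-2 b a^-1) = tr(a b a^-2 b a^-1) * tr(b) - tr(a b a^-2 b a^-1 b)  (eliminate b^-1) = -x^3*y^2*z + x^4*y + x^2*y^3 + 2*x^2*y*z^2 - x^3*z - x*z^3 - 4*x^2*y - y^3 - y*z^2 + 3*x*z + 3*y
tr(b a^-1) = tr(b) * tr(a) - tr(b a)  (eliminate a^-1) = x*y - z
tr(a^-1 b a^-2 b^-1 a b a^-1) = tr(b^-1 a b a^-2 b a^-1) * tr(a) - tr(b^-1 a b a^-2 b)  (eliminate a^-1) = -x^4*y^2*z + x^5*y + x^3*y^3 + 2*x^3*y*z^2 - x^4*z - x^2*z^3 - 4*x^3*y - x*y^3 - x*y*z^2 + 3*x^2*z + 2*x*y + z
tr(b^3) = tr(b) * tr(b^2) - tr(b)  (reduce the b square) = y^3 - 3*y
tr(b a^-1 b^2) = tr(b^3) * tr(a) - tr(b^3 a)  (eliminate a^-1) = x*y^3 - y^2*z - 2*x*y + z
tr(b a^-1 b^2 a) = tr(b^2 a b) * tr(a) - tr(b^2 a b a)  (eliminate a^-1) = x*y^2*z - x^2*y - y*z^2 + y
tr(b a^-1 b a^-1 b) = tr(b a^-1 b^2) * tr(a) - tr(b a^-1 b^2 a)  (eliminate a^-1) = x^2*y^3 - 2*x*y^2*z - x^2*y + y*z^2 + x*z - y
tr(b a^-1 b a^-1 b a^-1) = tr(b a^-1 b a^-1 b) * tr(a) - tr(b a^-1 b a^-1 b a)  (eliminate a^-1) = x^3*y^3 - 3*x^2*y^2*z + 3*x*y*z^2 - z^3 - 3*x*y + 3*z
tr(b^3 a b) = tr(b) * tr(b^2 a b) - tr(b^2 a)  (reduce the b square) = y^3*z - x*y^2 - 2*y*z + x
tr(b^3 a b a) = tr(b) * tr(a b a b^2) - tr(a b a b)  (reduce the b square) = y^2*z^2 - x*y*z - y^2 - z^2 + 2
tr(b a b a^-1 b^2) = tr(b^3 a b) * tr(a) - tr(b^3 a b a)  (eliminate a^-1) = x*y^3*z - x^2*y^2 - y^2*z^2 - x*y*z + x^2 + y^2 + z^2 - 2
tr(a b a b a) = tr(a) * tr(b a b a) - tr(b a b)  (reduce the a square) = x*z^2 - y*z - x
tr(b^2 a b a b a) = tr(b) * tr(a b a b a b) - tr(a b a b a)  (reduce the b square) = y*z^3 - x*z^2 - 2*y*z + x
tr(b a b a^-1 b^2 a) = tr(b^2 a b a b) * tr(a) - tr(b^2 a b a b a)  (eliminate a^-1) = x*y^2*z^2 - x^2*y*z - y*z^3 - x*y^2 + 2*y*z + x
tr(b a^-1 b a b a^-1 b) = tr(b a b a^-1 b^2) * tr(a) - tr(b a b a^-1 b^2 a)  (eliminate a^-1) = x^2*y^3*z - x^3*y^2 - 2*x*y^2*z^2 + y*z^3 + x^3 + 2*x*y^2 + x*z^2 - 2*y*z - 3*x
tr(a^2) = tr(a) * tr(a) - tr(1)  (reduce the a square) = x^2 - 2
tr(a b^2 a) = tr(b) * tr(a^2 b) - tr(a^2)  (reduce the b square) = x*y*z - x^2 - y^2 + 2
tr(b a b^2 a b) = tr(b) * tr(a b^2 a b) - tr(a b^2 a)  (reduce the b square) = y^2*z^2 - 2*x*y*z + x^2 - 2
tr(b a b a^-1 b a b) = tr(b a b^2 a b) * tr(a) - tr(b a b^2 a b a)  (eliminate a^-1) = x*y^2*z^2 - 2*x^2*y*z - y*z^3 + x^3 + x*z^2 + 2*y*z - 3*x
tr(b a b a b a b a) = tr(a b a b a b) * tr(a b) - tr(b a b a)  (split on a) = z^4 - 4*z^2 + 2
tr(b a b a^-1 b a b a) = tr(b a b a b a b) * tr(a) - tr(b a b a b a b a)  (eliminate a^-1) = x*y*z^3 - x^2*z^2 - z^4 - 2*x*y*z + x^2 + 4*z^2 - 2
tr(b a^-1 b a b a^-1 b a) = tr(b a b a^-1 b a b) * tr(a) - tr(b a b a^-1 b a b a)  (eliminate a^-1) = x^2*y^2*z^2 - 2*x^3*y*z - 2*x*y*z^3 + x^4 + 2*x^2*z^2 + z^4 + 4*x*y*z - 4*x^2 - 4*z^2 + 2
tr(b a b a^-1 b a^-1 b a^-1) = tr(b a^-1 b a b a^-1 b) * tr(a) - tr(b a^-1 b a b a^-1 b a)  (eliminate a^-1) = x^3*y^3*z - x^4*y^2 - 3*x^2*y^2*z^2 + 2*x^3*y*z + 3*x*y*z^3 + 2*x^2*y^2 - x^2*z^2 - z^4 - 6*x*y*z + x^2 + 4*z^2 - 2
tr(b a b a^-1 b a^-1 b) = tr(b^2 a b a^-1 b) * tr(a) - tr(b^2 a b a^-1 b a)  (eliminate a^-1) = x^2*y^3*z - x^3*y^2 - 2*x*y^2*z^2 + x^2*y*z + y*z^3 + x*y^2 - 2*y*z + x
tr(a b a^-1 b a^-1 b a^-2 b) = tr(b a b a^-1 b a^-1 b a^-1) * tr(a) - tr(b a b a^-1 b a^-1 b)  (eliminate a^-1) = x^4*y^3*z - x^5*y^2 - 3*x^3*y^2*z^2 + 2*x^4*y*z - x^2*y^3*z + 3*x^2*y*z^3 + 3*x^3*y^2 - x^3*z^2 + 2*x*y^2*z^2 - x*z^4 - 7*x^2*y*z - y*z^3 + x^3 - x*y^2 + 4*x*z^2 + 2*y*z - 3*x
tr(a^-1 b a^-2 b^-1 a b a^-1 b) = tr(a b a^-1 b a^-1 b a^-2) * tr(b) - tr(a b a^-1 b a^-1 b a^-2 b)  (eliminate b^-1) = -x^4*y^3*z + x^5*y^2 + x^3*y^4 + 3*x^3*y^2*z^2 - 2*x^4*y*z - 2*x^2*y^3*z - 3*x^2*y*z^3 - 3*x^3*y^2 + x^3*z^2 + x*y^2*z^2 + x*z^4 + 7*x^2*y*z - x^3 - 2*x*y^2 - 4*x*z^2 + y*z + 3*x
tr(b^-1 a b a^-1 b^-1 a^-1 b a^-2) = tr(a^-1 b a^-2 b^-1 a b a^-1) * tr(b) - tr(a^-1 b a^-2 b^-1 a b a^-1 b)  (eliminate b^-1) = -x^3*y^2*z^2 + x^4*y*z + 2*x^2*y^3*z + 2*x^2*y*z^3 - x^3*y^2 - x^3*z^2 - x*y^4 - 2*x*y^2*z^2 - x*z^4 - 4*x^2*y*z + x^3 + 4*x*y^2 + 4*x*z^2 - 3*x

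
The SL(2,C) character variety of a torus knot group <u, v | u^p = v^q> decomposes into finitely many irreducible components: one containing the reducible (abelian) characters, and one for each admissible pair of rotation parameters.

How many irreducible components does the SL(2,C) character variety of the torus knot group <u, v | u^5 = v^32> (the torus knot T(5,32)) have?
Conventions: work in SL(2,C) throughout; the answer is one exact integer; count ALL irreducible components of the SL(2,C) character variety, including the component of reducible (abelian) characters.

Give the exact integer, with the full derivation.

Gamma = < u, v | u^5 = v^32 > (torus knot T(5,32)); the central element u^5 = v^32 acts as +I or -I in any irreducible SL(2,C) representation.
So on each irreducible component the traces are pinned: tr(u) = 2*cos(pi*alpha/5) with 1 <= alpha <= 4, tr(v) = 2*cos(pi*beta/32) with 1 <= beta <= 31.
u^5 = (-1)^alpha I and v^32 = (-1)^beta I must agree, so alpha and beta have equal parity.
count pairs: odd alpha (2 choices) x odd beta (16), plus even alpha (2) x even beta (15): 2*16 + 2*15 = 62.
components with irreducible characters: 62; plus the single component of reducible (abelian) characters: total 63.

63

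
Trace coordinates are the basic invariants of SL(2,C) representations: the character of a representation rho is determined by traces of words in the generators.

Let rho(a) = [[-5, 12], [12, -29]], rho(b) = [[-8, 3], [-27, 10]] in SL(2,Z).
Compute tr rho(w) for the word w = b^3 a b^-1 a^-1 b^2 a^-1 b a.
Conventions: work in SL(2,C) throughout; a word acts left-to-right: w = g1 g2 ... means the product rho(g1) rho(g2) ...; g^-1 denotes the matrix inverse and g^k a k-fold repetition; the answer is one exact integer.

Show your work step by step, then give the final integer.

-382498308862

rho(b) = [[-8, 3], [-27, 10]]
... * rho(b) = [[-8, 3], [-27, 10]]  ->  [[-17, 6], [-54, 19]]
... * rho(b) = [[-8, 3], [-27, 10]]  ->  [[-26, 9], [-81, 28]]
... * rho(a) = [[-5, 12], [12, -29]]  ->  [[238, -573], [741, -1784]]
... * rho(b^-1) = [[10, -3], [27, -8]]  ->  [[-13091, 3870], [-40758, 12049]]
... * rho(a^-1) = [[-29, -12], [-12, -5]]  ->  [[333199, 137742], [1037394, 428851]]
... * rho(b) = [[-8, 3], [-27, 10]]  ->  [[-6384626, 2377017], [-19878129, 7400692]]
... * rho(b) = [[-8, 3], [-27, 10]]  ->  [[-13102451, 4616292], [-40793652, 14372533]]
... * rho(a^-1) = [[-29, -12], [-12, -5]]  ->  [[324575575, 134147952], [1010545512, 417661159]]
... * rho(b) = [[-8, 3], [-27, 10]]  ->  [[-6218599304, 2315206245], [-19361215389, 7208248126]]
... * rho(a) = [[-5, 12], [12, -29]]  ->  [[58875471460, -141764172753], [183305054457, -441373780322]]
tr = 58875471460 + -441373780322 = -382498308862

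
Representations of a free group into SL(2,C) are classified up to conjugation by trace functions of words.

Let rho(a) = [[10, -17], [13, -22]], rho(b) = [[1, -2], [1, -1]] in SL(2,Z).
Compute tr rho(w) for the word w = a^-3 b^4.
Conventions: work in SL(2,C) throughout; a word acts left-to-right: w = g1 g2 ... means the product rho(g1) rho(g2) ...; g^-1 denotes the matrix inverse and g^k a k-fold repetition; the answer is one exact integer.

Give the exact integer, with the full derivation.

rho(a^-1) = [[-22, 17], [-13, 10]]
... * rho(a^-1) = [[-22, 17], [-13, 10]]  ->  [[263, -204], [156, -121]]
... * rho(a^-1) = [[-22, 17], [-13, 10]]  ->  [[-3134, 2431], [-1859, 1442]]
... * rho(b) = [[1, -2], [1, -1]]  ->  [[-703, 3837], [-417, 2276]]
... * rho(b) = [[1, -2], [1, -1]]  ->  [[3134, -2431], [1859, -1442]]
... * rho(b) = [[1, -2], [1, -1]]  ->  [[703, -3837], [417, -2276]]
... * rho(b) = [[1, -2], [1, -1]]  ->  [[-3134, 2431], [-1859, 1442]]
tr = -3134 + 1442 = -1692

-1692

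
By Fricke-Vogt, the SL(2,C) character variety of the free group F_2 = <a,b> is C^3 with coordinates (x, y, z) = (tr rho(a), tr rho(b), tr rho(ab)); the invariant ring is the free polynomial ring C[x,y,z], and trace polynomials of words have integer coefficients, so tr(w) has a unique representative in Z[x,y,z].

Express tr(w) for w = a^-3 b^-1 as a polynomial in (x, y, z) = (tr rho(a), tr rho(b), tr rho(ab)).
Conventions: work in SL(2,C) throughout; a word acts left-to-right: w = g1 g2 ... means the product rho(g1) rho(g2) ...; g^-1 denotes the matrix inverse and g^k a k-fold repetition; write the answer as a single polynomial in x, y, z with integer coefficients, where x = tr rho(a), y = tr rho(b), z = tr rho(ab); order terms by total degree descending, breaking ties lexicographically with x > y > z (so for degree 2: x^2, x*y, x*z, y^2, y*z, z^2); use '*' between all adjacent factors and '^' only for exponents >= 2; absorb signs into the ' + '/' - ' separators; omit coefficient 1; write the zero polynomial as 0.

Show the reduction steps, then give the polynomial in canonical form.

x^2*z - x*y - z

and trace(a^-1) = trace(a) = x
and trace(a^-1 b) = trace(b)*trace(a) - trace(b a)  (eliminate a^-1) = x*y - z
trace(a^-1 b^-1) = trace(a^-1)*trace(b) - trace(a^-1 b)  (eliminate b^-1) = z
trace(a^-1 b^-1 a^-1) = trace(a^-1 b^-1)*trace(a) - trace(a^-1 b^-1 a)  (eliminate a^-1) = x*z - y
trace(a^-3 b^-1) = trace(a^-1 b^-1 a^-1)*trace(a) - trace(a^-1 b^-1)  (eliminate a^-1) = x^2*z - x*y - z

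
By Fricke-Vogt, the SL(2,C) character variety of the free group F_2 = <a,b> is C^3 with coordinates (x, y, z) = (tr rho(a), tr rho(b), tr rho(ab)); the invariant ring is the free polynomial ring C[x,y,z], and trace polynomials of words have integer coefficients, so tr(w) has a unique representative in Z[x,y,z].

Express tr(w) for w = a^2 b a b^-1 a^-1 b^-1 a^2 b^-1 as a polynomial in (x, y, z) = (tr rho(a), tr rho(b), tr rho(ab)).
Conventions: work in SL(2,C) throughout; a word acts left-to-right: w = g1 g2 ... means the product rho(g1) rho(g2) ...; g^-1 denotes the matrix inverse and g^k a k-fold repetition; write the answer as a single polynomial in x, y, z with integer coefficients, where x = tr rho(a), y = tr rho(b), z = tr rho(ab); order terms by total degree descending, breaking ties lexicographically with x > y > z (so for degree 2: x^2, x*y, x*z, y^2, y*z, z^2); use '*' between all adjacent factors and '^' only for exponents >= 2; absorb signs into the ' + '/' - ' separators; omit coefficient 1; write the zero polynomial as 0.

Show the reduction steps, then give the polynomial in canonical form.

use: tr(a^2) = tr(a) tr(a) - tr(1) = x^2 - 2
apply: tr(a^3) = tr(a) tr(a^2) - tr(a) = x^3 - 3*x
tr(a^4) = tr(a) tr(a^3) - tr(a^2) = x^4 - 4*x^2 + 2
tr(a b a) = tr(a) tr(b a) - tr(b) = x*z - y
use: tr(b a^3) = tr(a) tr(a b a) - tr(a b) = x^2*z - x*y - z
tr(a^4 b) = tr(a) tr(b a^3) - tr(b a^2) = x^3*z - x^2*y - 2*x*z + y
use: tr(a^2 b^-1 a^2) = tr(a^4) tr(b) - tr(a^4 b) = x^4*y - x^3*z - 3*x^2*y + 2*x*z + y
use: tr(b a b a) = tr(a b) tr(a b) - tr(1) = z^2 - 2
apply: tr(b a b) = tr(b) tr(a b) - tr(a) = y*z - x
apply: tr(a b a b a) = tr(a) tr(b a b a) - tr(b a b) = x*z^2 - y*z - x
apply: tr(a^2 b a b a) = tr(a) tr(a b a b a) - tr(a b a b) = x^2*z^2 - x*y*z - x^2 - z^2 + 2
use: tr(b a b a b a) = tr(a b) tr(a b a b) - tr(a^-1 b^-1) = z^3 - 3*z
tr(b a b a b) = tr(b) tr(a b a b) - tr(a b a) = y*z^2 - x*z - y
tr(a^2 b a b a b) = tr(a) tr(b a b a b a) - tr(b a b a b) = x*z^3 - y*z^2 - 2*x*z + y
tr(a b^-1 a^2 b a b) = tr(a^2 b a b a) tr(b) - tr(a^2 b a b a b) = x^2*y*z^2 - x*y^2*z - x*z^3 - x^2*y + 2*x*z + y
use: tr(a^4 b a b) = tr(a) tr(b a b a^3) - tr(b a b a^2) = x^3*z^2 - x^2*y*z - x^3 - 2*x*z^2 + y*z + 3*x
use: tr(a^4 b a) = tr(a) tr(a^3 b a) - tr(a^3 b) = x^4*z - x^3*y - 3*x^2*z + 2*x*y + z
apply: tr(a^2 b a b^2 a^2) = tr(b) tr(a^4 b a b) - tr(a^4 b a) = x^3*y*z^2 - x^4*z - x^2*y^2*z - 2*x*y*z^2 + 3*x^2*z + y^2*z + x*y - z
tr(b a b^2 a^2 b a) = tr(b) tr(a^2 b a b a b) - tr(a^2 b a b a) = x*y*z^3 - x^2*z^2 - y^2*z^2 - x*y*z + x^2 + y^2 + z^2 - 2
use: tr(b^2) = tr(b) tr(b) - tr(1) = y^2 - 2
tr(a b^2 a) = tr(a) tr(b^2 a) - tr(b^2) = x*y*z - x^2 - y^2 + 2
tr(b^2 a b^2 a) = tr(b) tr(a b^2 a b) - tr(a b^2 a) = y^2*z^2 - 2*x*y*z + x^2 - 2
tr(b^2 a b) = tr(b) tr(a b^2) - tr(a b) = y^2*z - x*y - z
tr(b^2 a b^2) = tr(b) tr(b^2 a b) - tr(b^2 a) = y^3*z - x*y^2 - 2*y*z + x
apply: tr(b a b^2 a^2 b) = tr(a) tr(b^2 a b^2 a) - tr(b^2 a b^2) = x*y^2*z^2 - 2*x^2*y*z - y^3*z + x^3 + x*y^2 + 2*y*z - 3*x
use: tr(a^2 b a b^2 a^2 b) = tr(a) tr(b a b^2 a^2 b a) - tr(b a b^2 a^2 b) = x^2*y*z^3 - x^3*z^2 - 2*x*y^2*z^2 + x^2*y*z + y^3*z + x*z^2 - 2*y*z + x
apply: tr(b a^2 b^-1 a^2 b a b) = tr(a^2 b a b^2 a^2) tr(b) - tr(a^2 b a b^2 a^2 b) = x^3*y^2*z^2 - x^4*y*z - x^2*y^3*z - x^2*y*z^3 + x^3*z^2 + 2*x^2*y*z + x*y^2 - x*z^2 + y*z - x
apply: tr(a^2 b a b a b a) = tr(a) tr(a b a b a b a) - tr(a b a b a b) = x^2*z^3 - x*y*z^2 - 2*x^2*z - z^3 + x*y + 3*z
tr(a^2 b a b a b a^2) = tr(a) tr(a^2 b a b a b a) - tr(a^2 b a b a b) = x^3*z^3 - x^2*y*z^2 - 2*x^3*z - 2*x*z^3 + x^2*y + y*z^2 + 5*x*z - y
use: tr(b a b a b a b a) = tr(a b a b a b) tr(a b) - tr(b a b a) = z^4 - 4*z^2 + 2
use: tr(b a b a b a b) = tr(b) tr(a b a b a b) - tr(a b a b a) = y*z^3 - x*z^2 - 2*y*z + x
use: tr(b a b a b a^2 b a) = tr(a) tr(b a b a b a b a) - tr(b a b a b a b) = x*z^4 - y*z^3 - 3*x*z^2 + 2*y*z + x
apply: tr(b^2 a b a b) = tr(b) tr(a b a b^2) - tr(a b a b) = y^2*z^2 - x*y*z - y^2 - z^2 + 2
use: tr(b a b a b a^2 b) = tr(a) tr(b^2 a b a b a) - tr(b^2 a b a b) = x*y*z^3 - x^2*z^2 - y^2*z^2 - x*y*z + x^2 + y^2 + z^2 - 2
tr(a^2 b a b a b a^2 b) = tr(a) tr(b a b a b a^2 b a) - tr(b a b a b a^2 b) = x^2*z^4 - 2*x*y*z^3 - 2*x^2*z^2 + y^2*z^2 + 3*x*y*z - y^2 - z^2 + 2
apply: tr(b a^2 b^-1 a^2 b a b a) = tr(a^2 b a b a b a^2) tr(b) - tr(a^2 b a b a b a^2 b) = x^3*y*z^3 - x^2*y^2*z^2 - x^2*z^4 - 2*x^3*y*z + x^2*y^2 + 2*x^2*z^2 + 2*x*y*z + z^2 - 2
use: tr(a^2 b^-1 a^2 b a b a^-1 b) = tr(b a^2 b^-1 a^2 b a b) tr(a) - tr(b a^2 b^-1 a^2 b a b a) = x^4*y^2*z^2 - x^5*y*z - x^3*y^3*z - 2*x^3*y*z^3 + x^4*z^2 + x^2*y^2*z^2 + x^2*z^4 + 4*x^3*y*z - 3*x^2*z^2 - x*y*z - x^2 - z^2 + 2
use: tr(a^-1 b^-1 a^2 b^-1 a^2 b a b) = tr(a^2 b^-1 a^2 b a b a^-1) tr(b) - tr(a^2 b^-1 a^2 b a b a^-1 b) = -x^4*y^2*z^2 + x^5*y*z + x^3*y^3*z + 2*x^3*y*z^3 - x^4*z^2 - x^2*z^4 - 4*x^3*y*z - x*y^3*z - x*y*z^3 - x^2*y^2 + 3*x^2*z^2 + 3*x*y*z + x^2 + y^2 + z^2 - 2
apply: tr(a^2 b a b^-1 a^-1 b^-1 a^2 b^-1) = tr(a^-1 b^-1 a^2 b^-1 a^2 b a) tr(b) - tr(a^-1 b^-1 a^2 b^-1 a^2 b a b) = x^4*y^2*z^2 - x^5*y*z - x^3*y^3*z - 2*x^3*y*z^3 + x^4*y^2 + x^4*z^2 + x^2*z^4 + 3*x^3*y*z + x*y^3*z + x*y*z^3 - 2*x^2*y^2 - 3*x^2*z^2 - x*y*z - x^2 - z^2 + 2

x^4*y^2*z^2 - x^5*y*z - x^3*y^3*z - 2*x^3*y*z^3 + x^4*y^2 + x^4*z^2 + x^2*z^4 + 3*x^3*y*z + x*y^3*z + x*y*z^3 - 2*x^2*y^2 - 3*x^2*z^2 - x*y*z - x^2 - z^2 + 2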